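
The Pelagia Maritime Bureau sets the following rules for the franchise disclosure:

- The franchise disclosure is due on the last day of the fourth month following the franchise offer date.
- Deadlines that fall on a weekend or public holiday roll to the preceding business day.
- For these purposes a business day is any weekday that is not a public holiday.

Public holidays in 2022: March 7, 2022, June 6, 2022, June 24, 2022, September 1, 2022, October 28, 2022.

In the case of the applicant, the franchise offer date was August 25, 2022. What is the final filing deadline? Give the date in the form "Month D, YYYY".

The fourth month after August 25, 2022 is December 2022, whose last day is December 31, 2022.
Because December 31, 2022 is a Saturday, the deadline becomes December 30, 2022 (Friday).
Final deadline: December 30, 2022.

December 30, 2022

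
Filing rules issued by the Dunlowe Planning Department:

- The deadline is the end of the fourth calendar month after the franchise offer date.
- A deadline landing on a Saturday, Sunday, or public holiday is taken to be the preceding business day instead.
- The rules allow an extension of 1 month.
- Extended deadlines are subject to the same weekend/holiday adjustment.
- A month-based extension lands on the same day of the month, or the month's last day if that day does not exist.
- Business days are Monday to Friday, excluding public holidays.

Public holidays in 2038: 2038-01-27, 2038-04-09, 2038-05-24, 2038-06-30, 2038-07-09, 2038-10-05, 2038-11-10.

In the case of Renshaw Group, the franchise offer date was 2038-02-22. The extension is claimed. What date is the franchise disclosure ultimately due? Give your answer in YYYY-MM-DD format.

2038-07-29

4 months after 2038-02-22 falls in June 2038; the last day of that month is 2038-06-30.
2038-06-30 is a listed holiday; the preceding business day is 2038-06-29 (Tuesday).
Applying the 1 month extension: 1 month after 2038-06-29 is 2038-07-29.
2038-07-29 (Thursday) is already a business day.
Final deadline: 2038-07-29.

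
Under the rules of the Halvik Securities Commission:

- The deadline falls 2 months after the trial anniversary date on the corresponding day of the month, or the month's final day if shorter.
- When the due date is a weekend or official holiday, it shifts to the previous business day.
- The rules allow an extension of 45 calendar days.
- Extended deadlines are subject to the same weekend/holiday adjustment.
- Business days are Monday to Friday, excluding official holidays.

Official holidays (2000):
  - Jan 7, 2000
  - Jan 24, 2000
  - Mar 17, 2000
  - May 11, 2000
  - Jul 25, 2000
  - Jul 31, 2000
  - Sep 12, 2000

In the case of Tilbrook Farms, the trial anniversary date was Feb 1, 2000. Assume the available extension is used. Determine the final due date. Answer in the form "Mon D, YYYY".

2 months after Feb 1, 2000, on the same day of the month, is Apr 1, 2000.
Because Apr 1, 2000 is a Saturday, the deadline becomes Mar 31, 2000 (Friday).
With the 45-day extension, Mar 31, 2000 becomes May 15, 2000.
May 15, 2000 falls on a Monday, which is a business day, so no adjustment is needed.
Final deadline: May 15, 2000.

May 15, 2000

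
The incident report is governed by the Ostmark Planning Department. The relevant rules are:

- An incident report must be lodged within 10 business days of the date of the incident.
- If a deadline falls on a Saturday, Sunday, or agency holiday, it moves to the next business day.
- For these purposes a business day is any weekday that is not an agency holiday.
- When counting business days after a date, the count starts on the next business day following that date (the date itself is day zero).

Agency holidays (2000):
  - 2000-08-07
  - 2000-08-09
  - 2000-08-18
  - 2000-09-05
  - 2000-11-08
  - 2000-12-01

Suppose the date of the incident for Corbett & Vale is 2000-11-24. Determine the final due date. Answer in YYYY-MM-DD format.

10 business days after 2000-11-24, excluding weekends and holidays, is 2000-12-11.
2000-12-11 (Monday) is already a business day.
Final deadline: 2000-12-11.

2000-12-11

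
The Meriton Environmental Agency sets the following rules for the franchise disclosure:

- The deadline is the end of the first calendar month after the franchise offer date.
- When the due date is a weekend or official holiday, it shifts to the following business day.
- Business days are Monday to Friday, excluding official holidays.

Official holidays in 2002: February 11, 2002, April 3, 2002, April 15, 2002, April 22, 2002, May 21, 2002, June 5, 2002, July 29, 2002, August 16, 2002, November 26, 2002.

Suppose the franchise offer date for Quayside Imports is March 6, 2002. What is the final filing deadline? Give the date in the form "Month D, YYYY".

The first month after March 6, 2002 is April 2002, whose last day is April 30, 2002.
April 30, 2002 is a Tuesday and not a listed holiday, so it stands.
Final deadline: April 30, 2002.

April 30, 2002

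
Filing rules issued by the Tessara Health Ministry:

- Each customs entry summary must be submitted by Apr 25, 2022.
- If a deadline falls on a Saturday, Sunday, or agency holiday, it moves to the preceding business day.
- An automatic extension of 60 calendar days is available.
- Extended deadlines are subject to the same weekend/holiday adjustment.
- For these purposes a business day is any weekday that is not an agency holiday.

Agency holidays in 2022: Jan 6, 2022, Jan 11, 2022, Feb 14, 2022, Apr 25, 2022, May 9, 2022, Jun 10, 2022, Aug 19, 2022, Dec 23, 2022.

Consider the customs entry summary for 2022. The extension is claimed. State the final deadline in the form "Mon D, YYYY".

Jun 21, 2022

The stated deadline is Apr 25, 2022.
Apr 25, 2022 is a listed holiday; the preceding business day is Apr 22, 2022 (Friday).
Applying the 60-calendar-day extension: Apr 22, 2022 + 60 days = Jun 21, 2022.
Jun 21, 2022 (Tuesday) is already a business day.
Final deadline: Jun 21, 2022.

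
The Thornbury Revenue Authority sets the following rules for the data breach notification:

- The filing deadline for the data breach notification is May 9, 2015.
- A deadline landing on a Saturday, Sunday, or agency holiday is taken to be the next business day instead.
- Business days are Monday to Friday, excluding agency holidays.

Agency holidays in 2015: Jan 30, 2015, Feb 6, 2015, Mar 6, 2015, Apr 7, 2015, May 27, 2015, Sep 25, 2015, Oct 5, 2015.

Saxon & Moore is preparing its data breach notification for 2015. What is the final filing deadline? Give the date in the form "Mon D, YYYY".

May 11, 2015

The statutory due date is May 9, 2015.
Because May 9, 2015 is a Saturday, the deadline becomes May 11, 2015 (Monday).
Deadline: May 11, 2015.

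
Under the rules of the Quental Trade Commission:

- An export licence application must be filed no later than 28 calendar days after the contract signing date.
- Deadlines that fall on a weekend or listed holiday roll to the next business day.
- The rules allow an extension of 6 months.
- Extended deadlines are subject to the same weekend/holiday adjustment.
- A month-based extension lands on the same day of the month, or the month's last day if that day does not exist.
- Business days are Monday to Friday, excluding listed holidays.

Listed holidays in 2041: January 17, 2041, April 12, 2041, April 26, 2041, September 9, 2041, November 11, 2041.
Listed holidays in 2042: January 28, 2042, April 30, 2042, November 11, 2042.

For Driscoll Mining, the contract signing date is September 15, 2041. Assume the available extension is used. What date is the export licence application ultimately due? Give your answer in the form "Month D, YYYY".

April 14, 2042

28 calendar days after September 15, 2041 is October 13, 2041.
October 13, 2041 falls on a Sunday. Rolling to the next business day gives October 14, 2041, a Monday.
Add 6 months to October 14, 2041: April 14, 2042.
April 14, 2042 (Monday) is already a business day.
Final deadline: April 14, 2042.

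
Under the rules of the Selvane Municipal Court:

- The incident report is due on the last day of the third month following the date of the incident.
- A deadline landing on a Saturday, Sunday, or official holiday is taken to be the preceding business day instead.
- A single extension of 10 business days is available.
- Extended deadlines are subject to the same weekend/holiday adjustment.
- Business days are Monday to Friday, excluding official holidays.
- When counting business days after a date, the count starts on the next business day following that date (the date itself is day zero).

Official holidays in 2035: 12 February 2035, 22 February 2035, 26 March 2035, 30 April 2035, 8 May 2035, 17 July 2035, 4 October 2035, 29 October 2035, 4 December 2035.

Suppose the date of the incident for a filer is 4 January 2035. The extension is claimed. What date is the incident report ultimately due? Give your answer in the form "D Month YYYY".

15 May 2035

3 months after 4 January 2035 falls in April 2035; the last day of that month is 30 April 2035.
Because 30 April 2035 is a listed holiday, the deadline becomes 27 April 2035 (Friday).
Applying the 10-business-day extension: 10 business days after 27 April 2035 is 15 May 2035.
15 May 2035 is a Tuesday and not a listed holiday, so it stands.
Final deadline: 15 May 2035.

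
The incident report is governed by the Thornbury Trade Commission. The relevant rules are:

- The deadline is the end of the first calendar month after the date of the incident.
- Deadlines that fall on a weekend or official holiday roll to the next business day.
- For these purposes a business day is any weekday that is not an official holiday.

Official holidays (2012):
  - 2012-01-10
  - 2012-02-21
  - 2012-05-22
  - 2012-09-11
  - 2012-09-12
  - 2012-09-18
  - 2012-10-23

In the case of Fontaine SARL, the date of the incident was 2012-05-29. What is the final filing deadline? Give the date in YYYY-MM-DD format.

1 month after 2012-05-29 is June 2012; that month ends on 2012-06-30.
Because 2012-06-30 is a Saturday, the deadline becomes 2012-07-02 (Monday).
The final due date is 2012-07-02.

2012-07-02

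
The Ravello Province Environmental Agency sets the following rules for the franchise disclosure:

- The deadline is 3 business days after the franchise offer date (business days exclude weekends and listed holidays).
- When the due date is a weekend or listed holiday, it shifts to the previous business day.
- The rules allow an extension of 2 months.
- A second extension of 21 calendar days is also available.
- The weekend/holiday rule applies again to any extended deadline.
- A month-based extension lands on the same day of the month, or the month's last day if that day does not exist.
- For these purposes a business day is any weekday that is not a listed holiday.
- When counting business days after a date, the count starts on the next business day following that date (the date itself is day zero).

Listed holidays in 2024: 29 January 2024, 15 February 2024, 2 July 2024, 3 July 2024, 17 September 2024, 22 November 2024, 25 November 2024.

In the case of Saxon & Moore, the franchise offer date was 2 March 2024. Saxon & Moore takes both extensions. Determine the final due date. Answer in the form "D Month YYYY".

Starting the day after 2 March 2024 and counting 3 business days lands on 6 March 2024.
6 March 2024 is a Wednesday and not a listed holiday, so it stands.
The 2 months extension carries 6 March 2024 to 6 May 2024.
6 May 2024 (Monday) is already a business day.
The 21-calendar-day extension moves the deadline from 6 May 2024 to 27 May 2024.
Since 27 May 2024 is a Monday and not a holiday, the date is unchanged.
So the filing is due 27 May 2024.

27 May 2024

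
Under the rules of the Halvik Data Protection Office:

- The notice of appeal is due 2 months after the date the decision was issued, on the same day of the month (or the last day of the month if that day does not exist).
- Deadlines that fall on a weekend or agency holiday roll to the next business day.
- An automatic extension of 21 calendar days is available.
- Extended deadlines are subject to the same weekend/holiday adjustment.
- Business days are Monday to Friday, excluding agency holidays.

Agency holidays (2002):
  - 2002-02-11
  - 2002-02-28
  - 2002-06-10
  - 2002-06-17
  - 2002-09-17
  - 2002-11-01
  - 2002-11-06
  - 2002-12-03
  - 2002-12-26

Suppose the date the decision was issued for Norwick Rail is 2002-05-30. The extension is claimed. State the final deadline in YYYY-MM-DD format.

2002-08-20

Moving 2 months forward from 2002-05-30 on the corresponding day gives 2002-07-30.
2002-07-30 is a Tuesday and not a listed holiday, so it stands.
The 21-calendar-day extension moves the deadline from 2002-07-30 to 2002-08-20.
2002-08-20 is a Tuesday and not a listed holiday, so it stands.
Final deadline: 2002-08-20.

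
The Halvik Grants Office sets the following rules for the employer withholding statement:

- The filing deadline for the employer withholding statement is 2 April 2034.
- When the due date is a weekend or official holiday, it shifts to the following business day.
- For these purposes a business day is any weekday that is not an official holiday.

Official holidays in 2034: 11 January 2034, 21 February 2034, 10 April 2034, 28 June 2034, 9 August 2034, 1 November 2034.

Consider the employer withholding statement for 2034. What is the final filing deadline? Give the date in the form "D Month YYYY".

The stated deadline is 2 April 2034.
Because 2 April 2034 is a Sunday, the deadline becomes 3 April 2034 (Monday).
Final deadline: 3 April 2034.

3 April 2034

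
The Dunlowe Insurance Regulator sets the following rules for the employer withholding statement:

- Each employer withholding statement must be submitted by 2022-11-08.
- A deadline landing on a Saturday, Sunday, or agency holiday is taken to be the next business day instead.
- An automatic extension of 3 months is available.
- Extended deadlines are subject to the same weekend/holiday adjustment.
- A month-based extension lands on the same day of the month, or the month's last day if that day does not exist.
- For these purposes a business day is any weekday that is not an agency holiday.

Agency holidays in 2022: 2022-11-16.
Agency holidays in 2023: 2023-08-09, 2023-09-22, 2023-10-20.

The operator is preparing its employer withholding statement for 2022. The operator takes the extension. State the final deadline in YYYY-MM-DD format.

The statutory due date is 2022-11-08.
2022-11-08 (Tuesday) is already a business day.
Applying the 3 months extension: 3 months after 2022-11-08 is 2023-02-08.
2023-02-08 is a Wednesday and not a listed holiday, so it stands.
Final deadline: 2023-02-08.

2023-02-08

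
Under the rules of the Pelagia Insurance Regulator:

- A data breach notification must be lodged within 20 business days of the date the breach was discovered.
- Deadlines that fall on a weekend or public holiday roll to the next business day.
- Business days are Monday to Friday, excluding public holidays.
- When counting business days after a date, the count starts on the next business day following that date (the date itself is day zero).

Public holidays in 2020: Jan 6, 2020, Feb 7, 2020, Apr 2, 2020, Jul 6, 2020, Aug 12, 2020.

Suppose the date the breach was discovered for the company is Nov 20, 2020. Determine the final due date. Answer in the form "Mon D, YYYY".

Dec 18, 2020

20 business days after Nov 20, 2020, excluding weekends and holidays, is Dec 18, 2020.
Dec 18, 2020 falls on a Friday, which is a business day, so no adjustment is needed.
Deadline: Dec 18, 2020.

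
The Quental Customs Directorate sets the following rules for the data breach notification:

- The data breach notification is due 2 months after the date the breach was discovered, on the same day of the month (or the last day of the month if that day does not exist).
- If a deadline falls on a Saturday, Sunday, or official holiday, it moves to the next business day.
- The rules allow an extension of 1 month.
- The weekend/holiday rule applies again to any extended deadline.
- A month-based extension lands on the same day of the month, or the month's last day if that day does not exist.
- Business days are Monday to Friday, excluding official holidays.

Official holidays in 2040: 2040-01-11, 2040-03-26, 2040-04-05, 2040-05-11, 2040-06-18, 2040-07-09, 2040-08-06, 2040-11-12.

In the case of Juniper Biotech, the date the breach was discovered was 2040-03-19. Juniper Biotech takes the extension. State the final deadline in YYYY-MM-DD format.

2040-06-21

2 months after 2040-03-19, on the same day of the month, is 2040-05-19.
2040-05-19 is a Saturday, so it moves to the next business day, 2040-05-21 (Monday).
The 1 month extension carries 2040-05-21 to 2040-06-21.
2040-06-21 (Thursday) is already a business day.
The final due date is 2040-06-21.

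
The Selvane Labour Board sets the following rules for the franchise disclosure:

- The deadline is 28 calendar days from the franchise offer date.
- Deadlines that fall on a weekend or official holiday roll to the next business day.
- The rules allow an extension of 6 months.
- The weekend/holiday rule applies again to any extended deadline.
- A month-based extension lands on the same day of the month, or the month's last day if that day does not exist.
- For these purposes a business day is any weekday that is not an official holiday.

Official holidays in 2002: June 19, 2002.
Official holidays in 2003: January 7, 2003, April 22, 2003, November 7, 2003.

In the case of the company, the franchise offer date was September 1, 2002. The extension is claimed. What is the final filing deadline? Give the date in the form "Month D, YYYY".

From September 1, 2002, 28 calendar days later is September 29, 2002.
September 29, 2002 is a Sunday; the next business day is September 30, 2002 (Monday).
The 6 months extension carries September 30, 2002 to March 30, 2003.
March 30, 2003 is a Sunday; the next business day is March 31, 2003 (Monday).
Deadline: March 31, 2003.

March 31, 2003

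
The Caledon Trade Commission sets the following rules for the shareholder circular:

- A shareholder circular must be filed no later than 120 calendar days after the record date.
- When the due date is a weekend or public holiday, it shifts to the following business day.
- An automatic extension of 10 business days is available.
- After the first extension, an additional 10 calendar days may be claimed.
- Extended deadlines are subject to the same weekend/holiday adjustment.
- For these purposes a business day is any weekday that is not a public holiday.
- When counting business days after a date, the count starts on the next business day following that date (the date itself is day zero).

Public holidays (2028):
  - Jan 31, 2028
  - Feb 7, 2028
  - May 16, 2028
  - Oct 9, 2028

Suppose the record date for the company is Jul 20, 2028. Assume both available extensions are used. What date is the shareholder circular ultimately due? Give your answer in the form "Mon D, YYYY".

Dec 11, 2028

From Jul 20, 2028, 120 calendar days later is Nov 17, 2028.
Nov 17, 2028 (Friday) is already a business day.
Applying the 10-business-day extension: 10 business days after Nov 17, 2028 is Dec 1, 2028.
Dec 1, 2028 (Friday) is already a business day.
Applying the 10-calendar-day extension: Dec 1, 2028 + 10 days = Dec 11, 2028.
Since Dec 11, 2028 is a Monday and not a holiday, the date is unchanged.
So the filing is due Dec 11, 2028.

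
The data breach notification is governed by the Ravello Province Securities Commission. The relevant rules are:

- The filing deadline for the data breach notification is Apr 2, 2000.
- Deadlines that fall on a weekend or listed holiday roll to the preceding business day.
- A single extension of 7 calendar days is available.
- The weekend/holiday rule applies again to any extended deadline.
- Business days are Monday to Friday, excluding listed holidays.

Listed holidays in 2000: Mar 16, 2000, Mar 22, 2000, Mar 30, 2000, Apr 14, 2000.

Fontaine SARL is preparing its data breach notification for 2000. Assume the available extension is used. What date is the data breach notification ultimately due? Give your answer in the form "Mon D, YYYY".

The stated deadline is Apr 2, 2000.
Because Apr 2, 2000 is a Sunday, the deadline becomes Mar 31, 2000 (Friday).
Applying the 7-calendar-day extension: Mar 31, 2000 + 7 days = Apr 7, 2000.
Since Apr 7, 2000 is a Friday and not a holiday, the date is unchanged.
Deadline: Apr 7, 2000.

Apr 7, 2000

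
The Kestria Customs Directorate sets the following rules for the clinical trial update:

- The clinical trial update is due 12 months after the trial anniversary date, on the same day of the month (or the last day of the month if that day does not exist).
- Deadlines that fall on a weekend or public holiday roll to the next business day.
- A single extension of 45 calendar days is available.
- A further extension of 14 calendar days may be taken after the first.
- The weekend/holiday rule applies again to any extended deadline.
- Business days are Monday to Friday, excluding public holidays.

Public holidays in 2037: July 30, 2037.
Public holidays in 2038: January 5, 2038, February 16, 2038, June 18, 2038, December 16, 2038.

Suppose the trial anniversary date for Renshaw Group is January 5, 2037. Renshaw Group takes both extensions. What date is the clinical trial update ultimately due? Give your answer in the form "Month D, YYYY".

March 8, 2038

12 months after January 5, 2037, on the same day of the month, is January 5, 2038.
January 5, 2038 falls on a listed holiday. Rolling to the next business day gives January 6, 2038, a Wednesday.
The 45-calendar-day extension moves the deadline from January 6, 2038 to February 20, 2038.
Because February 20, 2038 is a Saturday, the deadline becomes February 22, 2038 (Monday).
Add the 14 calendar-day extension to February 22, 2038: March 8, 2038.
March 8, 2038 (Monday) is already a business day.
So the filing is due March 8, 2038.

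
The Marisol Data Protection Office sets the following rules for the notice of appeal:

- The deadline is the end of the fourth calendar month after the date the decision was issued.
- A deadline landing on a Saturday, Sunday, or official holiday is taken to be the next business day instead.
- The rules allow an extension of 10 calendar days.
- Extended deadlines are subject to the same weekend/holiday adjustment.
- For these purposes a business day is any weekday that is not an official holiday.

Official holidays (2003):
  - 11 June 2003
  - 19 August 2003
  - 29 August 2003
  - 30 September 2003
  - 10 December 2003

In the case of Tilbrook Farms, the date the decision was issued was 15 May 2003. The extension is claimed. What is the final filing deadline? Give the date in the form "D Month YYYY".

4 months after 15 May 2003 is September 2003; that month ends on 30 September 2003.
Because 30 September 2003 is a listed holiday, the deadline becomes 1 October 2003 (Wednesday).
Add the 10 calendar-day extension to 1 October 2003: 11 October 2003.
Because 11 October 2003 is a Saturday, the deadline becomes 13 October 2003 (Monday).
So the filing is due 13 October 2003.

13 October 2003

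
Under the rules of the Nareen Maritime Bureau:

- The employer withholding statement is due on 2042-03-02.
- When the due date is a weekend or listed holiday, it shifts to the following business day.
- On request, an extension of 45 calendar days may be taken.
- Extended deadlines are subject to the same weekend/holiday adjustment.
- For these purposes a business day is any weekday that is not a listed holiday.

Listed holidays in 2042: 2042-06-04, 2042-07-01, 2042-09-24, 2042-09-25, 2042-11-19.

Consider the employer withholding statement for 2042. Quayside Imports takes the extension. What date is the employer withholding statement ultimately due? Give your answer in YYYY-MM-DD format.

Start from the fixed due date, 2042-03-02.
2042-03-02 is a Sunday; the next business day is 2042-03-03 (Monday).
The 45-calendar-day extension moves the deadline from 2042-03-03 to 2042-04-17.
2042-04-17 is a Thursday and not a listed holiday, so it stands.
So the filing is due 2042-04-17.

2042-04-17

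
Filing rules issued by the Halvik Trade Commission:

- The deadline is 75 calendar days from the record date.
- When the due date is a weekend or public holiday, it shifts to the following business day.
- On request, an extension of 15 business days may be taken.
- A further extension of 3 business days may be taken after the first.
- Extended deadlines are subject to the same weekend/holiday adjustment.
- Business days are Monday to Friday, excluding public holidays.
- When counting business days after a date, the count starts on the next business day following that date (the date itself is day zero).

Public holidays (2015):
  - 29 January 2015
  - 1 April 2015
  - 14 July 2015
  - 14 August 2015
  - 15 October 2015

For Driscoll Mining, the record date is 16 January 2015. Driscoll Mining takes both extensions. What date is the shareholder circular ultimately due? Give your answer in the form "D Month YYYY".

28 April 2015

From 16 January 2015, 75 calendar days later is 1 April 2015.
1 April 2015 is a listed holiday, so it moves to the next business day, 2 April 2015 (Thursday).
Counting 15 further business days from 2 April 2015 reaches 23 April 2015.
23 April 2015 falls on a Thursday, which is a business day, so no adjustment is needed.
Counting 3 further business days from 23 April 2015 reaches 28 April 2015.
28 April 2015 is a Tuesday and not a listed holiday, so it stands.
Final deadline: 28 April 2015.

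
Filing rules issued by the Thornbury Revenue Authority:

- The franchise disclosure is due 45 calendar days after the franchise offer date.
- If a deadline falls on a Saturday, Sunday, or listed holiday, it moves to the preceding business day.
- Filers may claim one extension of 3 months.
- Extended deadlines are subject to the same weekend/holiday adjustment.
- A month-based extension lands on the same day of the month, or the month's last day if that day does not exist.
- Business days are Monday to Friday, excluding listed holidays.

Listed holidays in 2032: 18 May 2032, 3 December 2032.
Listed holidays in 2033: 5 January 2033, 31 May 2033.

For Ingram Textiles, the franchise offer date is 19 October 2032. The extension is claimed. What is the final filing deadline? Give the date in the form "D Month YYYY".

Adding 45 calendar days to 19 October 2032 gives 3 December 2032.
3 December 2032 is a listed holiday, so it moves to the preceding business day, 2 December 2032 (Thursday).
The 3 months extension carries 2 December 2032 to 2 March 2033.
2 March 2033 is a Wednesday and not a listed holiday, so it stands.
The final due date is 2 March 2033.

2 March 2033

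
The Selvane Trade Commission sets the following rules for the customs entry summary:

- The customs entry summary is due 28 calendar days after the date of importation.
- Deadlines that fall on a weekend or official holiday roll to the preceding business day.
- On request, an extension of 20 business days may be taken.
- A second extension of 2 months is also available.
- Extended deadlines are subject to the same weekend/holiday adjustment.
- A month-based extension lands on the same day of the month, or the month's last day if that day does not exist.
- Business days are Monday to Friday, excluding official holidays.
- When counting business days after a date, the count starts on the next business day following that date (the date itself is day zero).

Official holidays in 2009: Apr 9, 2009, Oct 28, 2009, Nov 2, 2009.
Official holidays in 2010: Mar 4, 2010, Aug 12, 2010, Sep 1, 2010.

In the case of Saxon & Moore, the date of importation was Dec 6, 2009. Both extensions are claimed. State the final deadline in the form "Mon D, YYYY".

From Dec 6, 2009, 28 calendar days later is Jan 3, 2010.
Jan 3, 2010 is a Sunday, so it moves to the preceding business day, Jan 1, 2010 (Friday).
Counting 20 further business days from Jan 1, 2010 reaches Jan 29, 2010.
Since Jan 29, 2010 is a Friday and not a holiday, the date is unchanged.
The 2 months extension carries Jan 29, 2010 to Mar 29, 2010.
Mar 29, 2010 is a Monday and not a listed holiday, so it stands.
So the filing is due Mar 29, 2010.

Mar 29, 2010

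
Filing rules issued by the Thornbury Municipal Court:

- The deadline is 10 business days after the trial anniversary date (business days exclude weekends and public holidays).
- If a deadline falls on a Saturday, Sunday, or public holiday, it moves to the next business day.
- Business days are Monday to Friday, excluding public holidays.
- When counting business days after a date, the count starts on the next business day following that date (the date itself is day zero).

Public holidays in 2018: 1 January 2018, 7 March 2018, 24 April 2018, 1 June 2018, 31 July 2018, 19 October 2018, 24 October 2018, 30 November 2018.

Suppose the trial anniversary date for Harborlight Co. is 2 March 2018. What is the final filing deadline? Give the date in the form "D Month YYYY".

Starting the day after 2 March 2018 and counting 10 business days lands on 19 March 2018.
19 March 2018 falls on a Monday, which is a business day, so no adjustment is needed.
Final deadline: 19 March 2018.

19 March 2018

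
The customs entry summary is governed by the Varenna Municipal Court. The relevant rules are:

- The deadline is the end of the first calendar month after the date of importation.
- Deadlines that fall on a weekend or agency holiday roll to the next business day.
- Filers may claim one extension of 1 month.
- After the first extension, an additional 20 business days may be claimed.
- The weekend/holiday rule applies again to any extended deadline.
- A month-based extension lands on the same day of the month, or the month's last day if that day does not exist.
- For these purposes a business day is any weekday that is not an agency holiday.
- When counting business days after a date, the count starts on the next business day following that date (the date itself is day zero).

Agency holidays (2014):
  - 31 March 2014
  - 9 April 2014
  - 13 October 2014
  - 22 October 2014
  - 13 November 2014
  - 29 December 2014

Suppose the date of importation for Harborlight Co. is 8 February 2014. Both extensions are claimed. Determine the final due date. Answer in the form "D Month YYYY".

1 month after 8 February 2014 is March 2014; that month ends on 31 March 2014.
31 March 2014 falls on a listed holiday. Rolling to the next business day gives 1 April 2014, a Tuesday.
Add 1 month to 1 April 2014: 1 May 2014.
1 May 2014 falls on a Thursday, which is a business day, so no adjustment is needed.
Counting 20 further business days from 1 May 2014 reaches 29 May 2014.
29 May 2014 is a Thursday and not a listed holiday, so it stands.
The final due date is 29 May 2014.

29 May 2014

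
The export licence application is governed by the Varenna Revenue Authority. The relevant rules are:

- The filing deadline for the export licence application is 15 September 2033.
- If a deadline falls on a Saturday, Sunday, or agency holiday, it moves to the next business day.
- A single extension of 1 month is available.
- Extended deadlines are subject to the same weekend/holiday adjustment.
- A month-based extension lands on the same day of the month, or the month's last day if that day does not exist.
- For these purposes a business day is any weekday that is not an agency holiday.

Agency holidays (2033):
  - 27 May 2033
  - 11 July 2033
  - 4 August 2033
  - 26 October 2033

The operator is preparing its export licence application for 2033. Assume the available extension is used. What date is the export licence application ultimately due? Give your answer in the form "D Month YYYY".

Start from the fixed due date, 15 September 2033.
15 September 2033 (Thursday) is already a business day.
The 1 month extension carries 15 September 2033 to 15 October 2033.
Because 15 October 2033 is a Saturday, the deadline becomes 17 October 2033 (Monday).
Final deadline: 17 October 2033.

17 October 2033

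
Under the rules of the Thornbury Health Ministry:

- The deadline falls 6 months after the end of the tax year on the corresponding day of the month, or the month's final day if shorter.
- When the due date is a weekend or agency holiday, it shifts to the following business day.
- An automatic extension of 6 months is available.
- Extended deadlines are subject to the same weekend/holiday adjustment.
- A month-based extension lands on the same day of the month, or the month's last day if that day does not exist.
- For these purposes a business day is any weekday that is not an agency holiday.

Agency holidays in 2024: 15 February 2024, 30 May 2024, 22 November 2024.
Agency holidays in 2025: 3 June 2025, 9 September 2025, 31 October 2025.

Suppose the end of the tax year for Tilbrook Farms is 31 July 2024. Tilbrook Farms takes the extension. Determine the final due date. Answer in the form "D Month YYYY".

6 months from 31 July 2024 is 31 January 2025.
31 January 2025 (Friday) is already a business day.
Applying the 6 months extension: 6 months after 31 January 2025 is 31 July 2025.
31 July 2025 is a Thursday and not a listed holiday, so it stands.
Final deadline: 31 July 2025.

31 July 2025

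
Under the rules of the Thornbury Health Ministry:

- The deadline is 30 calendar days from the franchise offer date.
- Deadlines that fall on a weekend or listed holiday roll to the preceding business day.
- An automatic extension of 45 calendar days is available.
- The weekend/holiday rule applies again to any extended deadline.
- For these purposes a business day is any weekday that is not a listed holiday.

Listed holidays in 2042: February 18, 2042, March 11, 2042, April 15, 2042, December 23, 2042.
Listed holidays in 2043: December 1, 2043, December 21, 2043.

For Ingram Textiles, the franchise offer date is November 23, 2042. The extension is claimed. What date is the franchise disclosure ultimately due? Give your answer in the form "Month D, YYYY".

Trigger date November 23, 2042 + 30 calendar days = December 23, 2042.
December 23, 2042 is a listed holiday, so it moves to the preceding business day, December 22, 2042 (Monday).
Applying the 45-calendar-day extension: December 22, 2042 + 45 days = February 5, 2043.
February 5, 2043 falls on a Thursday, which is a business day, so no adjustment is needed.
Deadline: February 5, 2043.

February 5, 2043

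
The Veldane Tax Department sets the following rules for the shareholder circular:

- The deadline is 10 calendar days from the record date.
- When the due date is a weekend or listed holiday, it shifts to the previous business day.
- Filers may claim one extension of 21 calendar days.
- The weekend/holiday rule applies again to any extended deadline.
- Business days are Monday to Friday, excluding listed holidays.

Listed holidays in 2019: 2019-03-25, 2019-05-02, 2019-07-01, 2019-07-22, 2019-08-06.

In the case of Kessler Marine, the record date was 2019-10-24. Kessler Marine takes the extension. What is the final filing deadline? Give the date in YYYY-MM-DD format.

Trigger date 2019-10-24 + 10 calendar days = 2019-11-03.
2019-11-03 falls on a Sunday. Rolling to the preceding business day gives 2019-11-01, a Friday.
Applying the 21-calendar-day extension: 2019-11-01 + 21 days = 2019-11-22.
2019-11-22 is a Friday and not a listed holiday, so it stands.
Deadline: 2019-11-22.

2019-11-22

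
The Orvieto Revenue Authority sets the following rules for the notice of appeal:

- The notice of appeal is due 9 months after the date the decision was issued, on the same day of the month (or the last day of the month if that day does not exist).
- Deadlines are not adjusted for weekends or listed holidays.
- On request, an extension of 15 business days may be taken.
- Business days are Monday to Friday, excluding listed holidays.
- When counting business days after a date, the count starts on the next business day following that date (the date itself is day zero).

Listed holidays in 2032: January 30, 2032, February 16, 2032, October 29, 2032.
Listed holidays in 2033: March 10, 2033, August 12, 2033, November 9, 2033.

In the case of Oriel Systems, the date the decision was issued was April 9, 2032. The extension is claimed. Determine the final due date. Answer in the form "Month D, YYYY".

9 months after April 9, 2032, on the same day of the month, is January 9, 2033.
January 9, 2033 is a Sunday; no weekend or holiday adjustment applies.
Applying the 15-business-day extension: 15 business days after January 9, 2033 is January 28, 2033.
No adjustment is made for weekends or holidays, so January 28, 2033 stands.
Deadline: January 28, 2033.

January 28, 2033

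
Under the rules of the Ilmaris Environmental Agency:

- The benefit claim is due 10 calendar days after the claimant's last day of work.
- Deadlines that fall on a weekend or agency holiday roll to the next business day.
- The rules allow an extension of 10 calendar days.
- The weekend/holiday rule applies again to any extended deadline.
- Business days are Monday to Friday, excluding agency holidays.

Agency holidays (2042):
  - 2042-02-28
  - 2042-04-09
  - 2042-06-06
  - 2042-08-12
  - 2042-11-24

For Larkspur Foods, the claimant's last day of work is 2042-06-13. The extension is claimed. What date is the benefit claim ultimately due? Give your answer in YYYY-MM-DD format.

Trigger date 2042-06-13 + 10 calendar days = 2042-06-23.
2042-06-23 falls on a Monday, which is a business day, so no adjustment is needed.
Applying the 10-calendar-day extension: 2042-06-23 + 10 days = 2042-07-03.
Since 2042-07-03 is a Thursday and not a holiday, the date is unchanged.
The final due date is 2042-07-03.

2042-07-03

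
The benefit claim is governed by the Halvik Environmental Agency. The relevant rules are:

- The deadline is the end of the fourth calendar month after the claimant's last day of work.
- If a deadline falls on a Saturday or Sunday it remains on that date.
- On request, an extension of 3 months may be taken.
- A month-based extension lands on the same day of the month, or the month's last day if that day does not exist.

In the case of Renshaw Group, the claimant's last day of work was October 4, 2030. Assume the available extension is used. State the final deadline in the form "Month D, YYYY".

4 months after October 4, 2030 falls in February 2031; the last day of that month is February 28, 2031.
February 28, 2031 falls on a Friday. The rules make no weekend/holiday allowance, so it remains February 28, 2031.
The 3 months extension carries February 28, 2031 to May 28, 2031.
May 28, 2031 is a Wednesday; no weekend or holiday adjustment applies.
So the filing is due May 28, 2031.

May 28, 2031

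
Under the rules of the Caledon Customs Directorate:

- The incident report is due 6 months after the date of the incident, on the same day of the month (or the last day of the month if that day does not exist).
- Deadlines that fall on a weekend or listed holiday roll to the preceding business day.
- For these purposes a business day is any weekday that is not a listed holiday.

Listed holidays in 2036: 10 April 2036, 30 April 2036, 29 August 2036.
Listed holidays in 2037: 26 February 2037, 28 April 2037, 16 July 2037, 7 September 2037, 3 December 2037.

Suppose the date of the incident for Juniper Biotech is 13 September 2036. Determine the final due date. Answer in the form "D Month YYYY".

13 March 2037

6 months from 13 September 2036 is 13 March 2037.
Since 13 March 2037 is a Friday and not a holiday, the date is unchanged.
The final due date is 13 March 2037.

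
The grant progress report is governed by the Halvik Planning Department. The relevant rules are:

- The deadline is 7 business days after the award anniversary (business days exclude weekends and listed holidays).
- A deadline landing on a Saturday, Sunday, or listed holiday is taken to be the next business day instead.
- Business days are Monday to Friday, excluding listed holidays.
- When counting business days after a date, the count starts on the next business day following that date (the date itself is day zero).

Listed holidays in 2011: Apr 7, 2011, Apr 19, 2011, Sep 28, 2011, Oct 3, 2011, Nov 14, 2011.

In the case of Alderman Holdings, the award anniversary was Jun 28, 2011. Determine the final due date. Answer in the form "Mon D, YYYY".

Counting 7 business days after Jun 28, 2011 (skipping weekends and listed holidays) reaches Jul 7, 2011.
Jul 7, 2011 (Thursday) is already a business day.
So the filing is due Jul 7, 2011.

Jul 7, 2011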